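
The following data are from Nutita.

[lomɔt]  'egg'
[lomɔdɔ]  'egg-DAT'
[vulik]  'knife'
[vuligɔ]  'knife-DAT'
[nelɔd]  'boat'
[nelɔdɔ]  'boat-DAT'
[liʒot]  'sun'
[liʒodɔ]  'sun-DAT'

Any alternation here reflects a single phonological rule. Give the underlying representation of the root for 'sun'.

'sun' shows [t] ~ [d] at the end of the stem ([liʒot] vs [liʒodɔ]).
But 'boat' keeps [d] in both environments ([nelɔd], [nelɔdɔ]), so there is no rule changing /d/ to [t] in isolation.
The alternation reflects intervocalic voicing: voiceless stops become voiced between vowels. /t/ is underlying.

/liʒot/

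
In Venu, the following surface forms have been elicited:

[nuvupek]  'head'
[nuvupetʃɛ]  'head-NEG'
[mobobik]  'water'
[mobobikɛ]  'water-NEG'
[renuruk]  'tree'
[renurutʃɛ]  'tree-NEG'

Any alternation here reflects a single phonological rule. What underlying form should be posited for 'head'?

The stem for 'head' ends in [k] in [nuvupek] but [tʃ] in [nuvupetʃɛ].
Compare 'water', with invariant [k] in [mobobik] and [mobobikɛ]: an analysis with underlying /k/ and a rule producing [tʃ] before the NEG suffix would wrongly predict alternation here too.
So /tʃ/ is underlying, and a rule of depalatalization — palato-alveolar /tʃ/ becomes [k] when no front vowel follows — gives [k].
So 'head' = /nuvupetʃ/.

/nuvupetʃ/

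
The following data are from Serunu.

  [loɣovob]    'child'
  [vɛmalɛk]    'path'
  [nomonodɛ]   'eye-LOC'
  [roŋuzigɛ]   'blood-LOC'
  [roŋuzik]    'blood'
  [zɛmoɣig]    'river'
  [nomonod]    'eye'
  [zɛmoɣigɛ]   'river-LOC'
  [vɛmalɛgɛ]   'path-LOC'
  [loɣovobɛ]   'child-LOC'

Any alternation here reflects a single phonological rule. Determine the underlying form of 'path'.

/vɛmalɛk/

The stem for 'path' ends in [g] in [vɛmalɛgɛ] but [k] in [vɛmalɛk].
Compare 'river', with invariant [g] in [zɛmoɣigɛ] and [zɛmoɣig]: an analysis with underlying /g/ and a rule producing [k] in isolation would wrongly predict alternation here too.
Therefore /k/ is basic and [g] is derived by intervocalic voicing (voiceless stops become voiced between vowels).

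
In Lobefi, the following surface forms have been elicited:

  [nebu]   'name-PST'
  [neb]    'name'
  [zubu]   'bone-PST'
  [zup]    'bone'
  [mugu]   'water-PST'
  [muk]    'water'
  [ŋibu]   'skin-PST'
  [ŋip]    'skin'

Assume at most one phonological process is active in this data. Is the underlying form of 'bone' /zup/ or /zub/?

/zup/

In [zubu] and [zup] the final segment of 'bone' alternates: [b] ~ [p].
But 'name' keeps [b] in both environments ([nebu], [neb]), so there is no rule changing /b/ to [p] in isolation.
The underlying segment must be /p/; voiceless stops become voiced between vowels, yielding [b] there.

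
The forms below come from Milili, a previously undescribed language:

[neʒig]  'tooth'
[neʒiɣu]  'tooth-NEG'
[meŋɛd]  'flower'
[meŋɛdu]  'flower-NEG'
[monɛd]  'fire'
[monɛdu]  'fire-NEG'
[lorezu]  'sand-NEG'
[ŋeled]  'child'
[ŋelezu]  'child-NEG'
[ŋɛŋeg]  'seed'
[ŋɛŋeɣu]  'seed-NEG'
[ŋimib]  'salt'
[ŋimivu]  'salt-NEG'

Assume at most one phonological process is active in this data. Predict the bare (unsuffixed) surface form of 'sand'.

The stem for 'child' ends in [d] in [ŋeled] but [z] in [ŋelezu].
If /d/ were underlying and a rule turned it into [z] before the NEG suffix, 'flower' would also alternate; but it has [d] in both [meŋɛd] and [meŋɛdu].
Therefore /z/ is basic and [d] is derived by word-final hardening (voiced fricatives become stops word-finally).
The one attested form of 'sand', [lorezu], shows underlying /lorez/. Applying the same rule word-finally gives [lored].

[lored]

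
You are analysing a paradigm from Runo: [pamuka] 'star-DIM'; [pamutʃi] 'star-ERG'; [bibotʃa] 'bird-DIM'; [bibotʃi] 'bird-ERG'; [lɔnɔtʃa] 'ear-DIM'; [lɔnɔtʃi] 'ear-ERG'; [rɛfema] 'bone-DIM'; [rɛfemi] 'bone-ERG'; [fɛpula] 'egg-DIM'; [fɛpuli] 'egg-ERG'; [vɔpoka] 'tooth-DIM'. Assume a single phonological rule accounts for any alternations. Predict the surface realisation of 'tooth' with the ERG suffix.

[vɔpotʃi]

'star' shows [k] ~ [tʃ] at the end of the stem ([pamuka] vs [pamutʃi]).
The stem 'ear' ([lɔnɔtʃa], [lɔnɔtʃi]) shows [tʃ] unchanged in both environments, so [tʃ] cannot be basic with [k] derived before the DIM suffix.
So /k/ is underlying, and a rule of palatalization before a front vowel — /k/ becomes palato-alveolar [tʃ] before a front vowel — gives [tʃ].
From [vɔpoka] the stem 'tooth' is /vɔpok/; before a front vowel this yields [vɔpotʃi].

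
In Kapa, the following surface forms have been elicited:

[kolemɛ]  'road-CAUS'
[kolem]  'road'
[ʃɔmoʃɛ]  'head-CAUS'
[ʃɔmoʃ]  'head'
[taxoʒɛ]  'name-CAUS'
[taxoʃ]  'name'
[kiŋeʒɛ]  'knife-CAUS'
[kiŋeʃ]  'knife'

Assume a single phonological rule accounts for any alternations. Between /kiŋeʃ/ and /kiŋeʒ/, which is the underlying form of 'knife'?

/kiŋeʒ/

In [kiŋeʒɛ] and [kiŋeʃ] the final segment of 'knife' alternates: [ʒ] ~ [ʃ].
If /ʃ/ were underlying and a rule turned it into [ʒ] before the CAUS suffix, 'head' would also alternate; but it has [ʃ] in both [ʃɔmoʃɛ] and [ʃɔmoʃ].
So /ʒ/ is underlying, and a rule of word-final obstruent devoicing — voiced obstruents become voiceless word-finally — gives [ʃ].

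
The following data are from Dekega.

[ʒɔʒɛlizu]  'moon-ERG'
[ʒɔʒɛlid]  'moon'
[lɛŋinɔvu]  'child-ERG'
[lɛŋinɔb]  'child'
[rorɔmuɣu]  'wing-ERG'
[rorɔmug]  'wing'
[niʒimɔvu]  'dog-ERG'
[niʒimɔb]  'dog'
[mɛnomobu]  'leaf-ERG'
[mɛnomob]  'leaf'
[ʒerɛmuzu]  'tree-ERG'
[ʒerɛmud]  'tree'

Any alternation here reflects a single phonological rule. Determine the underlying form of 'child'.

/lɛŋinɔv/

In [lɛŋinɔvu] and [lɛŋinɔb] the final segment of 'child' alternates: [v] ~ [b].
If /b/ were underlying and a rule turned it into [v] before the ERG suffix, 'leaf' would also alternate; but it has [b] in both [mɛnomobu] and [mɛnomob].
The underlying segment must be /v/; voiced fricatives become stops word-finally, yielding [b] there.
So 'child' = /lɛŋinɔv/.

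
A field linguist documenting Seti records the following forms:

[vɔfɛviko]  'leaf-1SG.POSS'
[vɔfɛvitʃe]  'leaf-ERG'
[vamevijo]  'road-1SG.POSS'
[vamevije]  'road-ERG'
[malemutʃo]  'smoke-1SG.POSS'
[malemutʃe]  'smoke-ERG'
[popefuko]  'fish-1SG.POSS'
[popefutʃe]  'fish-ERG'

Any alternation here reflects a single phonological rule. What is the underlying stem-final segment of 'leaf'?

In [vɔfɛviko] and [vɔfɛvitʃe] the final segment of 'leaf' alternates: [k] ~ [tʃ].
But 'smoke' keeps [tʃ] in both environments ([malemutʃo], [malemutʃe]), so there is no rule changing /tʃ/ to [k] before the 1SG.POSS suffix.
So /k/ is underlying, and a rule of palatalization before a front vowel — /k/ becomes palato-alveolar [tʃ] before a front vowel — gives [tʃ].

/k/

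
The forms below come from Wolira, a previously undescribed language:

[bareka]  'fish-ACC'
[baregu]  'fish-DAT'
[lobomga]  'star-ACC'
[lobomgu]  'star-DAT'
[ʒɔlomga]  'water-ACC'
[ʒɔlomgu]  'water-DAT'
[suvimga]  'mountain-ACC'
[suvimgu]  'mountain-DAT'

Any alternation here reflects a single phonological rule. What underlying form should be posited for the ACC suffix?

The ACC suffix surfaces as [-ga] and [-ka], depending on the final segment of the stem.
By contrast the DAT suffix keeps its initial [g] throughout — that segment must be underlying.
The ACC suffix is therefore /-ka/ underlyingly, with post-nasal voicing: voiceless stops become voiced after a nasal.

/-ka/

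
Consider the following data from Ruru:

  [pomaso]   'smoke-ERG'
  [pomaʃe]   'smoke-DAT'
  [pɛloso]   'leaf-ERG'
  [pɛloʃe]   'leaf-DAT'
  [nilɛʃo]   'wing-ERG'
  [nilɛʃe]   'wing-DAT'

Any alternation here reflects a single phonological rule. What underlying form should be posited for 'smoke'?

/pomas/

The stem for 'smoke' ends in [s] in [pomaso] but [ʃ] in [pomaʃe].
But 'wing' keeps [ʃ] in both environments ([nilɛʃo], [nilɛʃe]), so there is no rule changing /ʃ/ to [s] before the ERG suffix.
The underlying segment must be /s/; /s/ becomes palato-alveolar [ʃ] before a front vowel, yielding [ʃ] there.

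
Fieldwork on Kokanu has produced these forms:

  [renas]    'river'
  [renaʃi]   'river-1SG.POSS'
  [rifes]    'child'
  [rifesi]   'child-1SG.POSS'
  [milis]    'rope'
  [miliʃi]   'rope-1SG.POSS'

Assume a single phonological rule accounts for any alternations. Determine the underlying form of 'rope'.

The stem for 'rope' ends in [s] in [milis] but [ʃ] in [miliʃi].
The stem 'child' ([rifes], [rifesi]) shows [s] unchanged in both environments, so [s] cannot be basic with [ʃ] derived before the 1SG.POSS suffix.
Therefore /ʃ/ is basic and [s] is derived by depalatalization (palato-alveolar /ʃ/ becomes [s] when no front vowel follows).

/miliʃ/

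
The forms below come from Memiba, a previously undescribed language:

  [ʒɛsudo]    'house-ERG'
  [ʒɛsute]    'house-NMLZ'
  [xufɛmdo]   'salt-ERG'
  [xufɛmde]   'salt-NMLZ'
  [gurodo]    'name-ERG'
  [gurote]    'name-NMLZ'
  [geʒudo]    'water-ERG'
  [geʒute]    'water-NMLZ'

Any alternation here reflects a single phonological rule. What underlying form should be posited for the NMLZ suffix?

The NMLZ morpheme has two allomorphs, [-de] and [-te].
The ERG suffix, which begins with [d], is invariant after every stem; so [d] is not altered by any rule here.
The NMLZ suffix is therefore /-te/ underlyingly, with post-nasal voicing: voiceless stops become voiced after a nasal.

/-te/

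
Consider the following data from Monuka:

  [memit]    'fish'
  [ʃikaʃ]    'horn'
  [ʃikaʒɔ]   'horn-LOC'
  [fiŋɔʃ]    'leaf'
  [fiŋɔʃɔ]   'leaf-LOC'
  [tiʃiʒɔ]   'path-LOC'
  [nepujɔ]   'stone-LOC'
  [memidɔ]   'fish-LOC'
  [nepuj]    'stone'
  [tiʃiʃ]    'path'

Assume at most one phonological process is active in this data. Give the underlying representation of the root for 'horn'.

/ʃikaʒ/

The stem for 'horn' ends in [ʃ] in [ʃikaʃ] but [ʒ] in [ʃikaʒɔ].
But 'leaf' keeps [ʃ] in both environments ([fiŋɔʃ], [fiŋɔʃɔ]), so there is no rule changing /ʃ/ to [ʒ] before the LOC suffix.
The underlying segment must be /ʒ/; voiced obstruents become voiceless word-finally, yielding [ʃ] there.
So 'horn' = /ʃikaʒ/.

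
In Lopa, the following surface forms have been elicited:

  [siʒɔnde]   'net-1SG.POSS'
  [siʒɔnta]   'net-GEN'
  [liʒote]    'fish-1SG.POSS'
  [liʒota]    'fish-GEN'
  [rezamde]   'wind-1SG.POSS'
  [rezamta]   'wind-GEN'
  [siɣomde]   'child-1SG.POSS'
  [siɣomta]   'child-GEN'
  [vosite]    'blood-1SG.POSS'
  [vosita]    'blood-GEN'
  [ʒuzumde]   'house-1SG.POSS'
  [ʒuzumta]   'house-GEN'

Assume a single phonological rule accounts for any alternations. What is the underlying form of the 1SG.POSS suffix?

The 1SG.POSS morpheme has two allomorphs, [-de] and [-te].
The GEN suffix, which begins with [t], is invariant after every stem; so [t] is not altered by any rule here.
So the underlying form is /-de/, and voiced stops become voiceless after a vowel.

/-de/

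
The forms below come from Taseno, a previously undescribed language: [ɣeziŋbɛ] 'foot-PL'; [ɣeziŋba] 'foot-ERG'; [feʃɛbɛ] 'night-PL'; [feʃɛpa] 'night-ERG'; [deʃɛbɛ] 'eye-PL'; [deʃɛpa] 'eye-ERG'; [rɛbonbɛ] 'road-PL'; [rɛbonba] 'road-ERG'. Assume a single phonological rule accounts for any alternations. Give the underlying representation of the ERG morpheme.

The ERG morpheme has two allomorphs, [-ba] and [-pa].
The PL suffix, which begins with [b], is invariant after every stem; so [b] is not altered by any rule here.
So the underlying form is /-pa/, and voiceless stops become voiced after a nasal.

/-pa/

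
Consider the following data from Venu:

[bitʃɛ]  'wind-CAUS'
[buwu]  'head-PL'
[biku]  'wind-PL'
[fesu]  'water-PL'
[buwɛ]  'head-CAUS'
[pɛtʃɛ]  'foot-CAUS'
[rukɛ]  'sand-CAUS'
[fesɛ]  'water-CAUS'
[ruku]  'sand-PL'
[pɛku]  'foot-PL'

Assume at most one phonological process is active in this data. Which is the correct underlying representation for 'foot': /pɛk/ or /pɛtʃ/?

/pɛtʃ/

The stem for 'foot' ends in [k] in [pɛku] but [tʃ] in [pɛtʃɛ].
The stem 'sand' ([ruku], [rukɛ]) shows [k] unchanged in both environments, so [k] cannot be basic with [tʃ] derived before the CAUS suffix.
So /tʃ/ is underlying, and a rule of depalatalization — palato-alveolar /tʃ/ becomes [k] when no front vowel follows — gives [k].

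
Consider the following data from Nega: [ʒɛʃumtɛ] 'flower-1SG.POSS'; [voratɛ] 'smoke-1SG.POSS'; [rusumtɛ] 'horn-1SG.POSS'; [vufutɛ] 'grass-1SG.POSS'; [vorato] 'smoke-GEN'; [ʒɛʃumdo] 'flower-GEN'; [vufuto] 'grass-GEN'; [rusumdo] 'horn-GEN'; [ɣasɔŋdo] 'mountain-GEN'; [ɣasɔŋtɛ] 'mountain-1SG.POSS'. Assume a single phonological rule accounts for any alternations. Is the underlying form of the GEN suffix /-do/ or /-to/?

The GEN suffix surfaces as [-do] and [-to], depending on the final segment of the stem.
By contrast the 1SG.POSS suffix keeps its initial [t] throughout — that segment must be underlying.
So the underlying form is /-do/, and voiced stops become voiceless after a vowel.

/-do/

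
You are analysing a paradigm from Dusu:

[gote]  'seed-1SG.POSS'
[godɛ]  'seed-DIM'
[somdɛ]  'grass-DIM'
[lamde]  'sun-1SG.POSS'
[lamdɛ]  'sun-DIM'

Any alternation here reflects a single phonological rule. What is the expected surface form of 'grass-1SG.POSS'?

[somde]

The 1SG.POSS morpheme has two allomorphs, [-de] and [-te].
By contrast the DIM suffix keeps its initial [d] throughout — that segment must be underlying.
The 1SG.POSS suffix is therefore /-te/ underlyingly, with post-nasal voicing: voiceless stops become voiced after a nasal.
After 'grass', which ends in a nasal, the suffix surfaces as [-de], giving [somde].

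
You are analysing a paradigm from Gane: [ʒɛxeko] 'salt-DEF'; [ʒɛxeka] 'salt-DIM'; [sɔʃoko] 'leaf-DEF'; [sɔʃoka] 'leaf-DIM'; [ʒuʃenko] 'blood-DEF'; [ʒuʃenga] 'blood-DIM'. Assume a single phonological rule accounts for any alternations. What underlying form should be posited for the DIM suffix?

The DIM suffix surfaces as [-ga] and [-ka], depending on the final segment of the stem.
By contrast the DEF suffix keeps its initial [k] throughout — that segment must be underlying.
So the underlying form is /-ga/, and voiced stops become voiceless after a vowel.

/-ga/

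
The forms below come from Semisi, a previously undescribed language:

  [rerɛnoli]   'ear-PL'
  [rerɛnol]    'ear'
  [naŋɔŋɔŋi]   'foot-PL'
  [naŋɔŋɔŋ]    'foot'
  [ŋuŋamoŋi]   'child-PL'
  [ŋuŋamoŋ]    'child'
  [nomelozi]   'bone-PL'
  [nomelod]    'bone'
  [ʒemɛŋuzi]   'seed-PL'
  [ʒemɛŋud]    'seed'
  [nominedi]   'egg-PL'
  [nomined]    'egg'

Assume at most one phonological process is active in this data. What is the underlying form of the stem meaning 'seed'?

The stem for 'seed' ends in [z] in [ʒemɛŋuzi] but [d] in [ʒemɛŋud].
But 'egg' keeps [d] in both environments ([nominedi], [nomined]), so there is no rule changing /d/ to [z] before the PL suffix.
So /z/ is underlying, and a rule of word-final hardening — voiced fricatives become stops word-finally — gives [d].
So 'seed' = /ʒemɛŋuz/.

/ʒemɛŋuz/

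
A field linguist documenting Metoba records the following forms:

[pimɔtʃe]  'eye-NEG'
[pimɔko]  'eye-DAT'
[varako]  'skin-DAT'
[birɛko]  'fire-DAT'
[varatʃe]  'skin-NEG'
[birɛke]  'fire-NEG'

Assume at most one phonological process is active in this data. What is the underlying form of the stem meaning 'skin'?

/varatʃ/

In [varatʃe] and [varako] the final segment of 'skin' alternates: [tʃ] ~ [k].
If /k/ were underlying and a rule turned it into [tʃ] before the NEG suffix, 'fire' would also alternate; but it has [k] in both [birɛke] and [birɛko].
So /tʃ/ is underlying, and a rule of depalatalization — palato-alveolar /tʃ/ becomes [k] when no front vowel follows — gives [k].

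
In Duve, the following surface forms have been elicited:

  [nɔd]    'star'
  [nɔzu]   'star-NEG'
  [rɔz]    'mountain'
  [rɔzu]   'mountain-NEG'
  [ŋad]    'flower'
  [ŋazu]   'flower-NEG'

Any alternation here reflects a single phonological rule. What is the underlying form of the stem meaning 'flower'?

'flower' shows [d] ~ [z] at the end of the stem ([ŋad] vs [ŋazu]).
The stem 'mountain' ([rɔz], [rɔzu]) shows [z] unchanged in both environments, so [z] cannot be basic with [d] derived in isolation.
The underlying segment must be /d/; voiced stops become fricatives between vowels, yielding [z] there.
So 'flower' = /ŋad/.

/ŋad/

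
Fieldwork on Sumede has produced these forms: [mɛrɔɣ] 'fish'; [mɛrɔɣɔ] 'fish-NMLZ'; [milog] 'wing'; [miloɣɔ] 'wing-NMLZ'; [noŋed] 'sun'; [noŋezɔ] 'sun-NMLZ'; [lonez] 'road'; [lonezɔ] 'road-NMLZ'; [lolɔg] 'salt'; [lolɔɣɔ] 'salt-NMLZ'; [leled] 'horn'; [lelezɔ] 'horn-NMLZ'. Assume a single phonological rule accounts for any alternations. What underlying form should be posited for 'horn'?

The root 'horn' surfaces as [leled] and [lelezɔ], with a stem-final [d] ~ [z] alternation.
If /z/ were underlying and a rule turned it into [d] in isolation, 'road' would also alternate; but it has [z] in both [lonez] and [lonezɔ].
Therefore /d/ is basic and [z] is derived by intervocalic spirantization (voiced stops become fricatives between vowels).

/leled/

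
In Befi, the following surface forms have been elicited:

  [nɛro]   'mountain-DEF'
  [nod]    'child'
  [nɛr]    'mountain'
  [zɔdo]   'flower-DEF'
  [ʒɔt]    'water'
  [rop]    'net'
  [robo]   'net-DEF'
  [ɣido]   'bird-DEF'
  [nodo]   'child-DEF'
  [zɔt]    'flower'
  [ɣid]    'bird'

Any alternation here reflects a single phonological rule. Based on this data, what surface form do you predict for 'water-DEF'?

The root 'flower' surfaces as [zɔdo] and [zɔt], with a stem-final [d] ~ [t] alternation.
Compare 'bird', with invariant [d] in [ɣido] and [ɣid]: an analysis with underlying /d/ and a rule producing [t] in isolation would wrongly predict alternation here too.
Therefore /t/ is basic and [d] is derived by intervocalic voicing (voiceless stops become voiced between vowels).
The one attested form of 'water', [ʒɔt], shows underlying /ʒɔt/. Applying the same rule between vowels gives [ʒɔdo].

[ʒɔdo]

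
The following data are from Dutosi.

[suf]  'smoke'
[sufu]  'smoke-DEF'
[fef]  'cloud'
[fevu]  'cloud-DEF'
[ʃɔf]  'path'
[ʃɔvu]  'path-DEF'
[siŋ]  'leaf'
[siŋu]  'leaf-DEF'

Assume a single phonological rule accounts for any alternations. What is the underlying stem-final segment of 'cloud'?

The stem for 'cloud' ends in [f] in [fef] but [v] in [fevu].
If /f/ were underlying and a rule turned it into [v] before the DEF suffix, 'smoke' would also alternate; but it has [f] in both [suf] and [sufu].
Therefore /v/ is basic and [f] is derived by word-final obstruent devoicing (voiced obstruents become voiceless word-finally).

/v/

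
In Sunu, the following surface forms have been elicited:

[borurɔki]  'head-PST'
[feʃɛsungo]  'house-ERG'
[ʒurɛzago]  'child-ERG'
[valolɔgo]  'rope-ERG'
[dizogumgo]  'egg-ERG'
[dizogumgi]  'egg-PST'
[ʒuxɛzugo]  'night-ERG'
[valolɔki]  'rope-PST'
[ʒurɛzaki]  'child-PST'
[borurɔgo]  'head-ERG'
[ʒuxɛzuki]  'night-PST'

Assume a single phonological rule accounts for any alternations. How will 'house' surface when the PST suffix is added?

The PST morpheme has two allomorphs, [-gi] and [-ki].
The ERG suffix, which begins with [g], is invariant after every stem; so [g] is not altered by any rule here.
So the underlying form is /-ki/, and voiceless stops become voiced after a nasal.
After 'house', which ends in a nasal, the suffix surfaces as [-gi], giving [feʃɛsungi].

[feʃɛsungi]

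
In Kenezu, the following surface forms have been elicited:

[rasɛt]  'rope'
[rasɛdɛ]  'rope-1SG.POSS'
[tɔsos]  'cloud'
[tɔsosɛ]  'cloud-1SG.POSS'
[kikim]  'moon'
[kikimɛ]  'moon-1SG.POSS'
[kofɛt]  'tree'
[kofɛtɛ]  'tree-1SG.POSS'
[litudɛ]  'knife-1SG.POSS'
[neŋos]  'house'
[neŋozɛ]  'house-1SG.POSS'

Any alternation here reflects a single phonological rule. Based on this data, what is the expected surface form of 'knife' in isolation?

The root 'rope' surfaces as [rasɛt] and [rasɛdɛ], with a stem-final [t] ~ [d] alternation.
But 'tree' keeps [t] in both environments ([kofɛt], [kofɛtɛ]), so there is no rule changing /t/ to [d] before the 1SG.POSS suffix.
So /d/ is underlying, and a rule of word-final obstruent devoicing — voiced obstruents become voiceless word-finally — gives [t].
The one attested form of 'knife', [litudɛ], shows underlying /litud/. Applying the same rule word-finally gives [litut].

[litut]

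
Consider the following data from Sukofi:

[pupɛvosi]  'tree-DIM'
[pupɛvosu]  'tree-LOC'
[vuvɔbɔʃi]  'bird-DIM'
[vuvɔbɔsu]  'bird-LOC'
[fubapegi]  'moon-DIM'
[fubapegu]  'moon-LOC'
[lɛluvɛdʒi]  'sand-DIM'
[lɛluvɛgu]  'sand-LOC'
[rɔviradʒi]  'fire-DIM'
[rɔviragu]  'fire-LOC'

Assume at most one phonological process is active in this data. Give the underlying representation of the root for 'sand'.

/lɛluvɛdʒ/

In [lɛluvɛdʒi] and [lɛluvɛgu] the final segment of 'sand' alternates: [dʒ] ~ [g].
The stem 'moon' ([fubapegi], [fubapegu]) shows [g] unchanged in both environments, so [g] cannot be basic with [dʒ] derived before the DIM suffix.
The alternation reflects depalatalization: palato-alveolar /dʒ/ and /ʃ/ become [g] and [s] when no front vowel follows. /dʒ/ is underlying.
So 'sand' = /lɛluvɛdʒ/.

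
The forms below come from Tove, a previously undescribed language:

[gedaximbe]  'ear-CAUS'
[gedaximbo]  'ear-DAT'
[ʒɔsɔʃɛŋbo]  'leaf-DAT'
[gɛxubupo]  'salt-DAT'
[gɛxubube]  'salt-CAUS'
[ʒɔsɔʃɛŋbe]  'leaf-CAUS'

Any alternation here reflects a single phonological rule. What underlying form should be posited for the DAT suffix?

The DAT suffix surfaces as [-bo] and [-po], depending on the final segment of the stem.
The CAUS suffix, which begins with [b], is invariant after every stem; so [b] is not altered by any rule here.
The DAT suffix is therefore /-po/ underlyingly, with post-nasal voicing: voiceless stops become voiced after a nasal.

/-po/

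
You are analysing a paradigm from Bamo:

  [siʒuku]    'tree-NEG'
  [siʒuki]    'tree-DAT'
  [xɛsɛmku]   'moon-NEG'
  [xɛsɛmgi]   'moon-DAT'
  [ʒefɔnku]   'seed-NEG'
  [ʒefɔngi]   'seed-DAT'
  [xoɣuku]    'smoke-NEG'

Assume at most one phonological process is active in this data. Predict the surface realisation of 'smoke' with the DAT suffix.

The DAT suffix surfaces as [-gi] and [-ki], depending on the final segment of the stem.
By contrast the NEG suffix keeps its initial [k] throughout — that segment must be underlying.
So the underlying form is /-gi/, and voiced stops become voiceless after a vowel.
After 'smoke', which ends in a vowel, the suffix surfaces as [-ki], giving [xoɣuki].

[xoɣuki]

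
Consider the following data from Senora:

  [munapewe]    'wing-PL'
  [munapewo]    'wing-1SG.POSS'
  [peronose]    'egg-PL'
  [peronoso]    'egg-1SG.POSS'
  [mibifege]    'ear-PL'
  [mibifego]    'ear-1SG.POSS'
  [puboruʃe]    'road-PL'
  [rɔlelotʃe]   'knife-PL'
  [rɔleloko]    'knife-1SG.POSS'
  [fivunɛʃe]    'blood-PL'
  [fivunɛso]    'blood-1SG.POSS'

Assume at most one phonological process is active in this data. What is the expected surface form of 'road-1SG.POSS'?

[puboruso]

In [fivunɛʃe] and [fivunɛso] the final segment of 'blood' alternates: [ʃ] ~ [s].
If /s/ were underlying and a rule turned it into [ʃ] before the PL suffix, 'egg' would also alternate; but it has [s] in both [peronose] and [peronoso].
The underlying segment must be /ʃ/; palato-alveolar /tʃ/ and /ʃ/ become [k] and [s] when no front vowel follows, yielding [s] there.
The one attested form of 'road', [puboruʃe], shows underlying /puboruʃ/. Applying the same rule when no front vowel follows gives [puboruso].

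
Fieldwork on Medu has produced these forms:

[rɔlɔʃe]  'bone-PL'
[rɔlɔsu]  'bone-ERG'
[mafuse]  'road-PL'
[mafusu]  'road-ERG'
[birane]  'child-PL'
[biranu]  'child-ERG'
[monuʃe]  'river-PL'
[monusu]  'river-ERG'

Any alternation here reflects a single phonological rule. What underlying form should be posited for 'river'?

/monuʃ/

In [monuʃe] and [monusu] the final segment of 'river' alternates: [ʃ] ~ [s].
But 'road' keeps [s] in both environments ([mafuse], [mafusu]), so there is no rule changing /s/ to [ʃ] before the PL suffix.
The underlying segment must be /ʃ/; palato-alveolar /ʃ/ becomes [s] when no front vowel follows, yielding [s] there.
Hence 'river' is /monuʃ/ underlyingly.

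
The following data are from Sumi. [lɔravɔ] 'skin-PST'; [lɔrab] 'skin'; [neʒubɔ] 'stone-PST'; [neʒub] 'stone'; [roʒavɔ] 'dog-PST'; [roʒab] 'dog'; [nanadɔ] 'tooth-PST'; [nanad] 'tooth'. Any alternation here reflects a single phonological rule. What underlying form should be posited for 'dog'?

The stem for 'dog' ends in [v] in [roʒavɔ] but [b] in [roʒab].
But 'stone' keeps [b] in both environments ([neʒubɔ], [neʒub]), so there is no rule changing /b/ to [v] before the PST suffix.
The alternation reflects word-final hardening: voiced fricatives become stops word-finally. /v/ is underlying.

/roʒav/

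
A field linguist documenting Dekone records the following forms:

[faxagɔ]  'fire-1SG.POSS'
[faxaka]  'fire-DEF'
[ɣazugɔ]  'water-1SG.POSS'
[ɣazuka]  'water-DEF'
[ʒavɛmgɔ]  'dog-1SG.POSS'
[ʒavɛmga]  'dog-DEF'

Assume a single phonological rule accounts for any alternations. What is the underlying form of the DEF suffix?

The DEF morpheme has two allomorphs, [-ga] and [-ka].
By contrast the 1SG.POSS suffix keeps its initial [g] throughout — that segment must be underlying.
The DEF suffix is therefore /-ka/ underlyingly, with post-nasal voicing: voiceless stops become voiced after a nasal.

/-ka/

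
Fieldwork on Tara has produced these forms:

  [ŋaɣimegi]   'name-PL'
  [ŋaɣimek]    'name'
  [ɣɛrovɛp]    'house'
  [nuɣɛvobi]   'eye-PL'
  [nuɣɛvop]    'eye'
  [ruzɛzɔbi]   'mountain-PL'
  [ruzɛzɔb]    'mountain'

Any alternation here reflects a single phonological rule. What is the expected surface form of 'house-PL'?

The root 'eye' surfaces as [nuɣɛvobi] and [nuɣɛvop], with a stem-final [b] ~ [p] alternation.
The stem 'mountain' ([ruzɛzɔbi], [ruzɛzɔb]) shows [b] unchanged in both environments, so [b] cannot be basic with [p] derived in isolation.
Therefore /p/ is basic and [b] is derived by intervocalic voicing (voiceless stops become voiced between vowels).
From [ɣɛrovɛp] the stem 'house' is /ɣɛrovɛp/; between vowels this yields [ɣɛrovɛbi].

[ɣɛrovɛbi]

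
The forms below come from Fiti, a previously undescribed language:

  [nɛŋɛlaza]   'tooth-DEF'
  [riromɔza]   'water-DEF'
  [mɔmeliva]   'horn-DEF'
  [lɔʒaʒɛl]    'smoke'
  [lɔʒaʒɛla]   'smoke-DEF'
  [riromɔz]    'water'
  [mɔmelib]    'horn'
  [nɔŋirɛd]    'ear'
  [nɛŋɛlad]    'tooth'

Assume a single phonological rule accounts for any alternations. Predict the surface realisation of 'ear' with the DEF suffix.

The stem for 'tooth' ends in [d] in [nɛŋɛlad] but [z] in [nɛŋɛlaza].
But 'water' keeps [z] in both environments ([riromɔz], [riromɔza]), so there is no rule changing /z/ to [d] in isolation.
The alternation reflects intervocalic spirantization: voiced stops become fricatives between vowels. /d/ is underlying.
From [nɔŋirɛd] the stem 'ear' is /nɔŋirɛd/; between vowels this yields [nɔŋirɛza].

[nɔŋirɛza]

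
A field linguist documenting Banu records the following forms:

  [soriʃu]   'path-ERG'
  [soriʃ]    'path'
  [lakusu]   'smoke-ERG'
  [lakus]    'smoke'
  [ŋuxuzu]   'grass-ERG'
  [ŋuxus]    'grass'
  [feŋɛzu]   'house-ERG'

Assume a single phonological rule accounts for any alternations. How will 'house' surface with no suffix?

[feŋɛs]

In [ŋuxuzu] and [ŋuxus] the final segment of 'grass' alternates: [z] ~ [s].
The stem 'smoke' ([lakusu], [lakus]) shows [s] unchanged in both environments, so [s] cannot be basic with [z] derived before the ERG suffix.
So /z/ is underlying, and a rule of word-final obstruent devoicing — voiced obstruents become voiceless word-finally — gives [s].
From [feŋɛzu] the stem 'house' is /feŋɛz/; word-finally this yields [feŋɛs].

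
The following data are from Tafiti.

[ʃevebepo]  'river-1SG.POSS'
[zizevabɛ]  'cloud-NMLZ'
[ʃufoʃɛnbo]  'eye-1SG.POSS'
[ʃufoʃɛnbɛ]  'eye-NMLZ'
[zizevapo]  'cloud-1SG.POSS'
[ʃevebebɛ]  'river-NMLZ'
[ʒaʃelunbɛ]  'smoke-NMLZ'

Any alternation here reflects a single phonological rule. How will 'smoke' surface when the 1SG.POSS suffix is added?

[ʒaʃelunbo]

The 1SG.POSS morpheme has two allomorphs, [-bo] and [-po].
By contrast the NMLZ suffix keeps its initial [b] throughout — that segment must be underlying.
The 1SG.POSS suffix is therefore /-po/ underlyingly, with post-nasal voicing: voiceless stops become voiced after a nasal.
After 'smoke', which ends in a nasal, the suffix surfaces as [-bo], giving [ʒaʃelunbo].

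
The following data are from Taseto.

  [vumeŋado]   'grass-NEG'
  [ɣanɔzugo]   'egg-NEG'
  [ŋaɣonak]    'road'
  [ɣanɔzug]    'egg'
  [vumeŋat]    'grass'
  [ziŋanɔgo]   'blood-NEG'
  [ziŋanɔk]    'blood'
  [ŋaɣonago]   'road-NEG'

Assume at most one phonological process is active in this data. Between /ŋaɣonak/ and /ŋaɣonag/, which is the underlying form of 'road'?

/ŋaɣonak/

'road' shows [g] ~ [k] at the end of the stem ([ŋaɣonago] vs [ŋaɣonak]).
But 'egg' keeps [g] in both environments ([ɣanɔzugo], [ɣanɔzug]), so there is no rule changing /g/ to [k] in isolation.
The alternation reflects intervocalic voicing: voiceless stops become voiced between vowels. /k/ is underlying.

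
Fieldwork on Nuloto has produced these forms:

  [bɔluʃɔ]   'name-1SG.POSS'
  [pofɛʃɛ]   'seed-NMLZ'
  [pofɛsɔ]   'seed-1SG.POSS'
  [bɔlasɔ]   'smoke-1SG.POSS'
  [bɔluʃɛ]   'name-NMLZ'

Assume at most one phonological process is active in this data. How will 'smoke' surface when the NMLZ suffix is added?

The root 'seed' surfaces as [pofɛʃɛ] and [pofɛsɔ], with a stem-final [ʃ] ~ [s] alternation.
If /ʃ/ were underlying and a rule turned it into [s] before the 1SG.POSS suffix, 'name' would also alternate; but it has [ʃ] in both [bɔluʃɛ] and [bɔluʃɔ].
Therefore /s/ is basic and [ʃ] is derived by palatalization before a front vowel (/s/ becomes palato-alveolar [ʃ] before a front vowel).
From [bɔlasɔ] the stem 'smoke' is /bɔlas/; before a front vowel this yields [bɔlaʃɛ].

[bɔlaʃɛ]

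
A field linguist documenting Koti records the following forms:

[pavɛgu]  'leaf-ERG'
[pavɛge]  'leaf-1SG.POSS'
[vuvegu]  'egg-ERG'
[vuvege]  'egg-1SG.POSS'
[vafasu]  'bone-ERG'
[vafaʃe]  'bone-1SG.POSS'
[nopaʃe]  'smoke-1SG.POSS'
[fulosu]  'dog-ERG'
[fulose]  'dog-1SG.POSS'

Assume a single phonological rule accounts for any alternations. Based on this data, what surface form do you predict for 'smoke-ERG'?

The root 'bone' surfaces as [vafasu] and [vafaʃe], with a stem-final [s] ~ [ʃ] alternation.
But 'dog' keeps [s] in both environments ([fulosu], [fulose]), so there is no rule changing /s/ to [ʃ] before the 1SG.POSS suffix.
Therefore /ʃ/ is basic and [s] is derived by depalatalization (palato-alveolar /ʃ/ becomes [s] when no front vowel follows).
The one attested form of 'smoke', [nopaʃe], shows underlying /nopaʃ/. Applying the same rule when no front vowel follows gives [nopasu].

[nopasu]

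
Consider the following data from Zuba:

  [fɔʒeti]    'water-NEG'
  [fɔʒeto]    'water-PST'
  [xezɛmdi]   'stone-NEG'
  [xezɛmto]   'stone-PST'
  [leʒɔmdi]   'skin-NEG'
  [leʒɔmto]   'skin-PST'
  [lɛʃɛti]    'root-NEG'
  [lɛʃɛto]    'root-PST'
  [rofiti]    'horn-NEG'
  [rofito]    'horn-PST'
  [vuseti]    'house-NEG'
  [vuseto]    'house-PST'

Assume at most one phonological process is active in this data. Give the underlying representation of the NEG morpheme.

The NEG suffix surfaces as [-di] and [-ti], depending on the final segment of the stem.
The PST suffix, which begins with [t], is invariant after every stem; so [t] is not altered by any rule here.
The NEG suffix is therefore /-di/ underlyingly, with post-vocalic devoicing: voiced stops become voiceless after a vowel.

/-di/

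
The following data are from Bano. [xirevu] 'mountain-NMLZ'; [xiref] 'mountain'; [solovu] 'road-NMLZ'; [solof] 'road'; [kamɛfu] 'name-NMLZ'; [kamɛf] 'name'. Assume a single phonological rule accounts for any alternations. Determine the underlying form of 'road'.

/solov/

'road' shows [v] ~ [f] at the end of the stem ([solovu] vs [solof]).
If /f/ were underlying and a rule turned it into [v] before the NMLZ suffix, 'name' would also alternate; but it has [f] in both [kamɛfu] and [kamɛf].
The underlying segment must be /v/; voiced obstruents become voiceless word-finally, yielding [f] there.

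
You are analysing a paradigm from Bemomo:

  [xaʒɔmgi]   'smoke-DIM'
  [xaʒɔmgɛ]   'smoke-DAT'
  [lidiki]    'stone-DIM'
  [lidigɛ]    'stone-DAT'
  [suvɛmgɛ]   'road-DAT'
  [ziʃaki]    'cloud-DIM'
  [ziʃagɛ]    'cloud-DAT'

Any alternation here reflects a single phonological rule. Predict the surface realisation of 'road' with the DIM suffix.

The DIM morpheme has two allomorphs, [-gi] and [-ki].
By contrast the DAT suffix keeps its initial [g] throughout — that segment must be underlying.
So the underlying form is /-ki/, and voiceless stops become voiced after a nasal.
After 'road', which ends in a nasal, the suffix surfaces as [-gi], giving [suvɛmgi].

[suvɛmgi]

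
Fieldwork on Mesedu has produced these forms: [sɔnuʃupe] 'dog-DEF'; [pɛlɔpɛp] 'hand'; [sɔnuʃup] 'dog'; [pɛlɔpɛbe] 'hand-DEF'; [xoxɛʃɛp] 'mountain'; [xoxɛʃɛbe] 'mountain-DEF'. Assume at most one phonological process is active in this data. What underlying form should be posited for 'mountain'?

'mountain' shows [b] ~ [p] at the end of the stem ([xoxɛʃɛbe] vs [xoxɛʃɛp]).
The stem 'dog' ([sɔnuʃupe], [sɔnuʃup]) shows [p] unchanged in both environments, so [p] cannot be basic with [b] derived before the DEF suffix.
So /b/ is underlying, and a rule of word-final obstruent devoicing — voiced obstruents become voiceless word-finally — gives [p].

/xoxɛʃɛb/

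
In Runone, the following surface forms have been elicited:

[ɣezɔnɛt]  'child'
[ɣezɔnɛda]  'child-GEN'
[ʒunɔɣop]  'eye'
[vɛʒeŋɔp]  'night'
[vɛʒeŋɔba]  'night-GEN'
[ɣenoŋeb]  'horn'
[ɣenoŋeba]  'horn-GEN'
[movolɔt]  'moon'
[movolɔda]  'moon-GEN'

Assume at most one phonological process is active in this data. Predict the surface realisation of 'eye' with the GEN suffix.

[ʒunɔɣoba]

The stem for 'night' ends in [p] in [vɛʒeŋɔp] but [b] in [vɛʒeŋɔba].
If /b/ were underlying and a rule turned it into [p] in isolation, 'horn' would also alternate; but it has [b] in both [ɣenoŋeb] and [ɣenoŋeba].
Therefore /p/ is basic and [b] is derived by intervocalic voicing (voiceless stops become voiced between vowels).
The one attested form of 'eye', [ʒunɔɣop], shows underlying /ʒunɔɣop/. Applying the same rule between vowels gives [ʒunɔɣoba].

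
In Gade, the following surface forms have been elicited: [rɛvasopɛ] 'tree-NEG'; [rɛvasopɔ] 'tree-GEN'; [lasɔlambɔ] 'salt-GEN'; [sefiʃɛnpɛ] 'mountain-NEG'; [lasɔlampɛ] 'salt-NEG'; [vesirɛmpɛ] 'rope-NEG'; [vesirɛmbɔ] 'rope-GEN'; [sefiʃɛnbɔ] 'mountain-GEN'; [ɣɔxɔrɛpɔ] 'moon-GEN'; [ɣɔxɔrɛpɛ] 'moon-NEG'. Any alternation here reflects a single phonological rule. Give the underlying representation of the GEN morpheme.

/-bɔ/

The GEN morpheme has two allomorphs, [-bɔ] and [-pɔ].
The NEG suffix, which begins with [p], is invariant after every stem; so [p] is not altered by any rule here.
So the underlying form is /-bɔ/, and voiced stops become voiceless after a vowel.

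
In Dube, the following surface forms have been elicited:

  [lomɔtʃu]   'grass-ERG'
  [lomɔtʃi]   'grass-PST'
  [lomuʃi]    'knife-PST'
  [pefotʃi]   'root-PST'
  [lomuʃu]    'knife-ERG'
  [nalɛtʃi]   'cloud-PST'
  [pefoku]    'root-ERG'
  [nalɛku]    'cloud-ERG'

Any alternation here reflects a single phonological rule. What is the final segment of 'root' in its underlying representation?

'root' shows [tʃ] ~ [k] at the end of the stem ([pefotʃi] vs [pefoku]).
The stem 'grass' ([lomɔtʃi], [lomɔtʃu]) shows [tʃ] unchanged in both environments, so [tʃ] cannot be basic with [k] derived before the ERG suffix.
The alternation reflects palatalization before a front vowel: /k/ becomes palato-alveolar [tʃ] before a front vowel. /k/ is underlying.

/k/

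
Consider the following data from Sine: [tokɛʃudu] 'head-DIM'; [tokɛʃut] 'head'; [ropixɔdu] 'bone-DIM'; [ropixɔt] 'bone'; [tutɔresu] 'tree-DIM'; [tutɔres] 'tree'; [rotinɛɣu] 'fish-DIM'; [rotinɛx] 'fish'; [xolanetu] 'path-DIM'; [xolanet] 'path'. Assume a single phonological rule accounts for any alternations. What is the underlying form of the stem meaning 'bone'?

/ropixɔd/

The stem for 'bone' ends in [d] in [ropixɔdu] but [t] in [ropixɔt].
Compare 'path', with invariant [t] in [xolanetu] and [xolanet]: an analysis with underlying /t/ and a rule producing [d] before the DIM suffix would wrongly predict alternation here too.
Therefore /d/ is basic and [t] is derived by word-final obstruent devoicing (voiced obstruents become voiceless word-finally).
So 'bone' = /ropixɔd/.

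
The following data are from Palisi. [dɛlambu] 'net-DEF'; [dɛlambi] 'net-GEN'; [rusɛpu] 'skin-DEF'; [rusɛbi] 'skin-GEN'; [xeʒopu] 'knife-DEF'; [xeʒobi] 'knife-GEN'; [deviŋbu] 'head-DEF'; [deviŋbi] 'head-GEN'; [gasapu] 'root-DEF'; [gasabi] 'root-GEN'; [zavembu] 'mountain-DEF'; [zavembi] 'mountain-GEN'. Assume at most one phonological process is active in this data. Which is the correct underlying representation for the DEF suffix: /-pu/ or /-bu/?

/-pu/

The DEF suffix surfaces as [-bu] and [-pu], depending on the final segment of the stem.
The GEN suffix, which begins with [b], is invariant after every stem; so [b] is not altered by any rule here.
The DEF suffix is therefore /-pu/ underlyingly, with post-nasal voicing: voiceless stops become voiced after a nasal.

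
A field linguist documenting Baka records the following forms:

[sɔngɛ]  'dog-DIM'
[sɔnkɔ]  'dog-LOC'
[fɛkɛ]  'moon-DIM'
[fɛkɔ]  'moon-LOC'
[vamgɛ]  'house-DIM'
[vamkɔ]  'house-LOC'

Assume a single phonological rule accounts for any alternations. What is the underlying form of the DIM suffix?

The DIM morpheme has two allomorphs, [-gɛ] and [-kɛ].
The LOC suffix, which begins with [k], is invariant after every stem; so [k] is not altered by any rule here.
So the underlying form is /-gɛ/, and voiced stops become voiceless after a vowel.

/-gɛ/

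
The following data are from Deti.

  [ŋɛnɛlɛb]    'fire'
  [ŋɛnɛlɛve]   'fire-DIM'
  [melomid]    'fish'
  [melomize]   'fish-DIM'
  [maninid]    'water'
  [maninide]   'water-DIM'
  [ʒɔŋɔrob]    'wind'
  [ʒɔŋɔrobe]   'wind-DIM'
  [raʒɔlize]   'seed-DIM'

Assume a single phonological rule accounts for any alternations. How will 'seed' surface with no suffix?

In [melomid] and [melomize] the final segment of 'fish' alternates: [d] ~ [z].
Compare 'water', with invariant [d] in [maninid] and [maninide]: an analysis with underlying /d/ and a rule producing [z] before the DIM suffix would wrongly predict alternation here too.
So /z/ is underlying, and a rule of word-final hardening — voiced fricatives become stops word-finally — gives [d].
From [raʒɔlize] the stem 'seed' is /raʒɔliz/; word-finally this yields [raʒɔlid].

[raʒɔlid]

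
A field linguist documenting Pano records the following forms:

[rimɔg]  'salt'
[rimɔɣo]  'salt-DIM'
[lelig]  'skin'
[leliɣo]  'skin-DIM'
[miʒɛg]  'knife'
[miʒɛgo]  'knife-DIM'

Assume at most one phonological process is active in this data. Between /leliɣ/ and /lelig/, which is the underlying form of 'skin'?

In [lelig] and [leliɣo] the final segment of 'skin' alternates: [g] ~ [ɣ].
Compare 'knife', with invariant [g] in [miʒɛg] and [miʒɛgo]: an analysis with underlying /g/ and a rule producing [ɣ] before the DIM suffix would wrongly predict alternation here too.
Therefore /ɣ/ is basic and [g] is derived by word-final hardening (voiced fricatives become stops word-finally).

/leliɣ/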